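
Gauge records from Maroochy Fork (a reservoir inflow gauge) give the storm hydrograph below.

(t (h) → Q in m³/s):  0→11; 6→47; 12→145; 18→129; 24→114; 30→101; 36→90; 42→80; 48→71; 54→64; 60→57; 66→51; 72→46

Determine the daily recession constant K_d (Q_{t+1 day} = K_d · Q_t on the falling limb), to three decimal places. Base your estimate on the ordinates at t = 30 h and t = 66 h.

K_d ≈ 0.634

Between t = 30 h and t = 66 h the flow falls from 101 to 51 m³/s over 6×6 h = 36 h.
Per-interval ratio K = (51/101)^(1/6) = 0.8924; K_d = K^(24/6) = 0.634.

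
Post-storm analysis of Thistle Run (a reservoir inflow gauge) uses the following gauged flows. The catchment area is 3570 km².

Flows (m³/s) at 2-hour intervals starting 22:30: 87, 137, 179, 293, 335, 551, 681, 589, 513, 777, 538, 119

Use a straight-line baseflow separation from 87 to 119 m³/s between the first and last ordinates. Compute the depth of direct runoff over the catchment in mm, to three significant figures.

d ≈ 7.19 mm

Direct runoff: 0.00, 47.09, 86.18, 197.27, 236.36, 449.45, 576.55, 481.64, 402.73, 663.82, 421.91, 0.00 m³/s; ΣQ_DR = 3563 m³/s.
V = ΣQ_DR · Δt = 3563 × 7200 s = 2.565 × 10^7 m³.
Over A = 3570 km², depth = V / A = 7.19 mm.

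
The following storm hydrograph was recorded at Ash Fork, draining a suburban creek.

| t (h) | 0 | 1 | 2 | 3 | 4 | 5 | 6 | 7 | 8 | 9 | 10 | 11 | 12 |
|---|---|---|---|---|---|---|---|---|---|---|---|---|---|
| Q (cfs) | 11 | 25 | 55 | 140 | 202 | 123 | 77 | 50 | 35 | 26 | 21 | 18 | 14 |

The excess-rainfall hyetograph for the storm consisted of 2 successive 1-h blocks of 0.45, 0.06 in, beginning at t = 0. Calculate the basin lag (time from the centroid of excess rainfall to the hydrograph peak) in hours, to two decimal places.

t_L ≈ 3.38 h

Centroid of excess rainfall: t_c = Σ P_i·t̄_i / ΣP_i = 0.6176 h (block centres at 0.5, 1.5 h).
Hydrograph peak occurs at t = 4 h, so basin lag t_L = 4 − 0.6176 = 3.38 h.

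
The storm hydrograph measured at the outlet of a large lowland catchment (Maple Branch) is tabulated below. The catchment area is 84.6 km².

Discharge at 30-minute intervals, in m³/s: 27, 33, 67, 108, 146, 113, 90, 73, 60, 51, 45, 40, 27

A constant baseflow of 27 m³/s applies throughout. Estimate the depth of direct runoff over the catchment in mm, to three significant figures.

d ≈ 11.3 mm

Direct runoff: 0.0, 6.0, 40.0, 81.0, 119.0, 86.0, 63.0, 46.0, 33.0, 24.0, 18.0, 13.0, 0.0 m³/s; ΣQ_DR = 529.0 m³/s.
V = ΣQ_DR · Δt = 529.0 × 1800 s = 9.522 × 10^5 m³.
Over A = 84.6 km², depth = V / A = 11.3 mm.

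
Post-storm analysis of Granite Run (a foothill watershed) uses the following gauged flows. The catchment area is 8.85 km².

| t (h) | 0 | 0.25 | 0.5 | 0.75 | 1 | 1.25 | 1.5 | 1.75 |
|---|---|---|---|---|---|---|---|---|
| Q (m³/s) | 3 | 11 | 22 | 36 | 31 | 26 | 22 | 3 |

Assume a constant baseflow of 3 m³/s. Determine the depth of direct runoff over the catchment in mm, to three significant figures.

Direct runoff: 0.0, 8.0, 19.0, 33.0, 28.0, 23.0, 19.0, 0.0 m³/s; ΣQ_DR = 130.0 m³/s.
V = ΣQ_DR · Δt = 130.0 × 900 s = 1.170 × 10^5 m³.
Over A = 8.85 km², depth = V / A = 13.2 mm.

d ≈ 13.2 mm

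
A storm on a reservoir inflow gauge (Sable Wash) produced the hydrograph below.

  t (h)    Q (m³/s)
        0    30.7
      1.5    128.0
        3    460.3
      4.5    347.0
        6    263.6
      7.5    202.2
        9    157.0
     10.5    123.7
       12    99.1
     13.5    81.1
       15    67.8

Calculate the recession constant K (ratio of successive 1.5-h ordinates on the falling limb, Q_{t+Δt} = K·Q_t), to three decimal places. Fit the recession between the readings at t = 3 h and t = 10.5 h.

Using the recession-limb readings at t = 3 h and t = 10.5 h: Q falls from 460.3 to 123.7 m³/s over 5 intervals.
K = (Q₂/Q₁)^(1/5) = (123.7/460.3)^(1/5) = 0.769.

K ≈ 0.769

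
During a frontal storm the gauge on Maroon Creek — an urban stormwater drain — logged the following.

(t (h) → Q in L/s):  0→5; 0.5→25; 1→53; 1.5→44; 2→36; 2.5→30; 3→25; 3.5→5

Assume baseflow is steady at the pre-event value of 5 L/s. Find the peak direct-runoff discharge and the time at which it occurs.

Subtracting baseflow gives direct-runoff ordinates: 0.0, 20.0, 48.0, 39.0, 31.0, 25.0, 20.0, 0.0 L/s.
The maximum is 48.0 L/s, occurring at the reading for t = 1 h.

Q_p = 48.0 L/s at t = 1 h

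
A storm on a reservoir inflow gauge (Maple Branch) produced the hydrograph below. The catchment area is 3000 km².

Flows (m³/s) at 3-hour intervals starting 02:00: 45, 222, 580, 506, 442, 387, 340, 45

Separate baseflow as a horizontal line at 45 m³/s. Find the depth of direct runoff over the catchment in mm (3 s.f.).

Direct runoff: 0.0, 177.0, 535.0, 461.0, 397.0, 342.0, 295.0, 0.0 m³/s; ΣQ_DR = 2207 m³/s.
V = ΣQ_DR · Δt = 2207 × 10800 s = 2.384 × 10^7 m³.
Over A = 3000 km², depth = V / A = 7.95 mm.

d ≈ 7.95 mm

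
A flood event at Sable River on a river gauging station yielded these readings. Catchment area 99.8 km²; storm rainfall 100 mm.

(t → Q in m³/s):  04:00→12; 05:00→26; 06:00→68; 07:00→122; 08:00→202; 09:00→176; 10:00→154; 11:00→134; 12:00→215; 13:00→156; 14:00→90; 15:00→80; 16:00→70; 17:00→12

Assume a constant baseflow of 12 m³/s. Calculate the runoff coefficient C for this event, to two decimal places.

C ≈ 0.49

ΣQ_DR = 1349 m³/s; V = ΣQ_DR·Δt = 4.856 × 10^6 m³.
Runoff depth d = V / A = 48.66 mm.
C = d / P = 48.66 / 100 = 0.49.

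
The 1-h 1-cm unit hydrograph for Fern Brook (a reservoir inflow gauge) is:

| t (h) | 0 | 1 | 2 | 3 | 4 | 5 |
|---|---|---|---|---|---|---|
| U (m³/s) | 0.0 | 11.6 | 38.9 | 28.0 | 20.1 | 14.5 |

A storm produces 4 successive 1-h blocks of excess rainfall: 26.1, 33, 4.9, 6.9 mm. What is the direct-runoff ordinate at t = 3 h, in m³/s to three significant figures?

By discrete convolution, Q_j = Σ (P_i / 10 mm) · U_{j−i}.
At t = 3 h (j=3): Q = (26.1/10)·28.0 + (33/10)·38.9 + (4.9/10)·11.6 + (6.9/10)·0.0 = 207 m³/s.

Q ≈ 207 m³/s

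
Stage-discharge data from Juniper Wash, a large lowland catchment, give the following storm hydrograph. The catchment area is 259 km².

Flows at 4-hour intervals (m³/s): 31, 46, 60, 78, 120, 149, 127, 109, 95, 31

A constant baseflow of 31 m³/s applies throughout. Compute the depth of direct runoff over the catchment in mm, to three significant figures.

d ≈ 29.8 mm

Direct runoff: 0.0, 15.0, 29.0, 47.0, 89.0, 118.0, 96.0, 78.0, 64.0, 0.0 m³/s; ΣQ_DR = 536.0 m³/s.
V = ΣQ_DR · Δt = 536.0 × 14400 s = 7.718 × 10^6 m³.
Over A = 259 km², depth = V / A = 29.8 mm.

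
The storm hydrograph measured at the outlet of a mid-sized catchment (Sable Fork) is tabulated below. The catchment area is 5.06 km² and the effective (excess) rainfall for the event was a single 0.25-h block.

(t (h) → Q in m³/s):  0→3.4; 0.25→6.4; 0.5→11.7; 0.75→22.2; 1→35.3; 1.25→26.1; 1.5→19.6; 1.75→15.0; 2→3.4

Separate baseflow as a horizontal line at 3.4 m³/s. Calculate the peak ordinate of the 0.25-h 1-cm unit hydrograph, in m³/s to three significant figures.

U_p ≈ 15.9 m³/s

Direct runoff: 0.0, 3.0, 8.3, 18.8, 31.9, 22.7, 16.2, 11.6, 0.0 m³/s; ΣQ_DR = 112.5 m³/s, peak = 31.9 m³/s.
Runoff depth d = ΣQ_DR·Δt / A = 112.5 × 900 / (5.06 km²) = 20.01 mm.
The 1-cm UH is the DRH scaled by (10 mm)/d, so U_p = 31.9 × 10/20.01 = 15.9 m³/s.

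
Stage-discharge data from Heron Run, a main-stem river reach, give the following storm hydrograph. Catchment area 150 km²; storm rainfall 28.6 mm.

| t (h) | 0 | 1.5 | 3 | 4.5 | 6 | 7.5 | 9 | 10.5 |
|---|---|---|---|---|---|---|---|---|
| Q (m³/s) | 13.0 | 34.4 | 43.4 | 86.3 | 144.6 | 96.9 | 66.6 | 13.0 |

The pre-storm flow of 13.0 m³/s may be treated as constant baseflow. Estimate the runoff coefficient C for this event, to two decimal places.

ΣQ_DR = 394.2 m³/s; V = ΣQ_DR·Δt = 2.129 × 10^6 m³.
Runoff depth d = V / A = 14.19 mm.
C = d / P = 14.19 / 28.6 = 0.50.

C ≈ 0.50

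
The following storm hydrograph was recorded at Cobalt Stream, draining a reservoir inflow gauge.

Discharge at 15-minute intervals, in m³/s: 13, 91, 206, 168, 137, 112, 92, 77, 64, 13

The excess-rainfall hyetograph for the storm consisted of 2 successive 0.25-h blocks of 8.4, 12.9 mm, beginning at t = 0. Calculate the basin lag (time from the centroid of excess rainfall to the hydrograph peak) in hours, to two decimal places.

Centroid of excess rainfall: t_c = Σ P_i·t̄_i / ΣP_i = 0.2764 h (block centres at 0.125, 0.375 h).
Hydrograph peak occurs at t = 0.5 h, so basin lag t_L = 0.5 − 0.2764 = 0.22 h.

t_L ≈ 0.22 h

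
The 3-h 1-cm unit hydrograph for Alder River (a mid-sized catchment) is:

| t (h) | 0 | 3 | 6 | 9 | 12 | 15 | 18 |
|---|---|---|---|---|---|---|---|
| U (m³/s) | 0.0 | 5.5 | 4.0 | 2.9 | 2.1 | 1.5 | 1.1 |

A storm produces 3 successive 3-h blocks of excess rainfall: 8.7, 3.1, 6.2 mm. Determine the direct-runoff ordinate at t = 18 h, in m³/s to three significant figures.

By discrete convolution, Q_j = Σ (P_i / 10 mm) · U_{j−i}.
At t = 18 h (j=6): Q = (8.7/10)·1.1 + (3.1/10)·1.5 + (6.2/10)·2.1 = 2.72 m³/s.

Q ≈ 2.72 m³/s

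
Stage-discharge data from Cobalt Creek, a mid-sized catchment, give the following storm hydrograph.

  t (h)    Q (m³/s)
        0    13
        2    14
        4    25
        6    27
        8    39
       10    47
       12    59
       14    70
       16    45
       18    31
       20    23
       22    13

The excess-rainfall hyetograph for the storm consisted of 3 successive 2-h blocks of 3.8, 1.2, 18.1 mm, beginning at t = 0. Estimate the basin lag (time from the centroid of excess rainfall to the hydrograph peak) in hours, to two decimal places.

Centroid of excess rainfall: t_c = Σ P_i·t̄_i / ΣP_i = 4.2381 h (block centres at 1, 3, 5 h).
Hydrograph peak occurs at t = 14 h, so basin lag t_L = 14 − 4.2381 = 9.76 h.

t_L ≈ 9.76 h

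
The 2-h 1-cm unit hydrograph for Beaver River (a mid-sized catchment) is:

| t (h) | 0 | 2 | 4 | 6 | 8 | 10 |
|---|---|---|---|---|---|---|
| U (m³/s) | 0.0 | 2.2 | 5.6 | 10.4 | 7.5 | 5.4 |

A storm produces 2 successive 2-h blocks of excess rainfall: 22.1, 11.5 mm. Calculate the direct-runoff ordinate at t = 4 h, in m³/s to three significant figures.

Q ≈ 14.9 m³/s

By discrete convolution, Q_j = Σ (P_i / 10 mm) · U_{j−i}.
At t = 4 h (j=2): Q = (22.1/10)·5.6 + (11.5/10)·2.2 = 14.9 m³/s.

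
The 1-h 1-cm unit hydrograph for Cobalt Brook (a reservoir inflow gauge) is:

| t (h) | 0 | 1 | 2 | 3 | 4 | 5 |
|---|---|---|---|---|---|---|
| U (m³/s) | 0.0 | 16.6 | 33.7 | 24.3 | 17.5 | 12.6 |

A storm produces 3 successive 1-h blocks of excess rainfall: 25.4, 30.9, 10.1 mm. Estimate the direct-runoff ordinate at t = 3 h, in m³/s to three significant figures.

By discrete convolution, Q_j = Σ (P_i / 10 mm) · U_{j−i}.
At t = 3 h (j=3): Q = (25.4/10)·24.3 + (30.9/10)·33.7 + (10.1/10)·16.6 = 183 m³/s.

Q ≈ 183 m³/s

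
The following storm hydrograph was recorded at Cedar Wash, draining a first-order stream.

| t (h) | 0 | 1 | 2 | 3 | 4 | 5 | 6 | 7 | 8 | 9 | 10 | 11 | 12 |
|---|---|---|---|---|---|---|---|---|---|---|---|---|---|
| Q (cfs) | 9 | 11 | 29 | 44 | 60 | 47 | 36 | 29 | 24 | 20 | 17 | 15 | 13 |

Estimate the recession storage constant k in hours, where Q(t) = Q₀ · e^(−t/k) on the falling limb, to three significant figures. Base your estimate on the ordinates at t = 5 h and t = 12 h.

k ≈ 5.45 h

On the falling limb, Q drops from 47 to 13 cfs between t = 5 h and t = 12 h (Δt = 7 h).
k = −Δt / ln(Q₂/Q₁) = −7 / ln(13/47) = 5.45 h.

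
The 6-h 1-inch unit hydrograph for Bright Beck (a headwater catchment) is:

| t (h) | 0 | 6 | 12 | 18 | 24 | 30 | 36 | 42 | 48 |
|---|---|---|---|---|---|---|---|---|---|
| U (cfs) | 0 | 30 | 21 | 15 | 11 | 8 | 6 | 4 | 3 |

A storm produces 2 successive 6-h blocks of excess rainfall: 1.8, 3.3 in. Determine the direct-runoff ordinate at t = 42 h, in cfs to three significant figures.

Q ≈ 27.0 cfs

By discrete convolution, Q_j = Σ (P_i / 1 in) · U_{j−i}.
At t = 42 h (j=7): Q = (1.8/1)·4 + (3.3/1)·6 = 27.0 cfs.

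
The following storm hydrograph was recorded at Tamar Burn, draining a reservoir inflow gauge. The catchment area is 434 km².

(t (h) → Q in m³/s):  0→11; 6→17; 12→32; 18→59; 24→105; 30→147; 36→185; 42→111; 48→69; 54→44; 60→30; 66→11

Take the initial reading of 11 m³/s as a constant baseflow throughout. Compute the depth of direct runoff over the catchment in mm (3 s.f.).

d ≈ 34.3 mm

Direct runoff: 0.0, 6.0, 21.0, 48.0, 94.0, 136.0, 174.0, 100.0, 58.0, 33.0, 19.0, 0.0 m³/s; ΣQ_DR = 689.0 m³/s.
V = ΣQ_DR · Δt = 689.0 × 21600 s = 1.488 × 10^7 m³.
Over A = 434 km², depth = V / A = 34.3 mm.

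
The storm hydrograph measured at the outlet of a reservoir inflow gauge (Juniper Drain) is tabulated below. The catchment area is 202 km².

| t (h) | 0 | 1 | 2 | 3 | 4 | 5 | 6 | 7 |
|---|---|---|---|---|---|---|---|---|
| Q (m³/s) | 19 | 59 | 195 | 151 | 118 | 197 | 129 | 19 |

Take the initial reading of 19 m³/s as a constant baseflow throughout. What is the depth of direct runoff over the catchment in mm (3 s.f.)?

Direct runoff: 0.0, 40.0, 176.0, 132.0, 99.0, 178.0, 110.0, 0.0 m³/s; ΣQ_DR = 735.0 m³/s.
V = ΣQ_DR · Δt = 735.0 × 3600 s = 2.646 × 10^6 m³.
Over A = 202 km², depth = V / A = 13.1 mm.

d ≈ 13.1 mm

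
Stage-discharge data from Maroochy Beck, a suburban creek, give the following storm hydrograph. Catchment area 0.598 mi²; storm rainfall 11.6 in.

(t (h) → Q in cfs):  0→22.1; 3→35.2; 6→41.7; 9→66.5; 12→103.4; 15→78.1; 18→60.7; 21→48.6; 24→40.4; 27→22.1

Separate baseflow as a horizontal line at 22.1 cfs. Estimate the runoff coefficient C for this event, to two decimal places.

C ≈ 0.20

ΣQ_DR = 297.8 cfs; V = ΣQ_DR·Δt = 3.216 × 10^6 ft³.
Runoff depth d = V / A = 2.315 in.
C = d / P = 2.315 / 11.6 = 0.20.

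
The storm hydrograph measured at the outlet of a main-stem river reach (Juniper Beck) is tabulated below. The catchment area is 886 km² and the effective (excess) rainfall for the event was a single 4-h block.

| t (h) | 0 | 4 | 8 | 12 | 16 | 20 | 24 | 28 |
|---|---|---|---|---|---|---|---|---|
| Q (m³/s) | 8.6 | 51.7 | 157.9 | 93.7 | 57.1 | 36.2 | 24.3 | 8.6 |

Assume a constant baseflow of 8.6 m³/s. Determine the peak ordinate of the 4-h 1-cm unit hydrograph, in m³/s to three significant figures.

Direct runoff: 0.0, 43.1, 149.3, 85.1, 48.5, 27.6, 15.7, 0.0 m³/s; ΣQ_DR = 369.3 m³/s, peak = 149.3 m³/s.
Runoff depth d = ΣQ_DR·Δt / A = 369.3 × 14400 / (886 km²) = 6.002 mm.
The 1-cm UH is the DRH scaled by (10 mm)/d, so U_p = 149.3 × 10/6.002 = 249 m³/s.

U_p ≈ 249 m³/s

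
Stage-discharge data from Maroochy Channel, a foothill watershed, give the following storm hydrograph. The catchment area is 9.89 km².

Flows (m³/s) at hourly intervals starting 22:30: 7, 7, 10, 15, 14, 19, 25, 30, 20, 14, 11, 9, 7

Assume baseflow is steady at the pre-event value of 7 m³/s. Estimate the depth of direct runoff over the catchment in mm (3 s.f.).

Direct runoff: 0.0, 0.0, 3.0, 8.0, 7.0, 12.0, 18.0, 23.0, 13.0, 7.0, 4.0, 2.0, 0.0 m³/s; ΣQ_DR = 97.00 m³/s.
V = ΣQ_DR · Δt = 97.00 × 3600 s = 3.492 × 10^5 m³.
Over A = 9.89 km², depth = V / A = 35.3 mm.

d ≈ 35.3 mm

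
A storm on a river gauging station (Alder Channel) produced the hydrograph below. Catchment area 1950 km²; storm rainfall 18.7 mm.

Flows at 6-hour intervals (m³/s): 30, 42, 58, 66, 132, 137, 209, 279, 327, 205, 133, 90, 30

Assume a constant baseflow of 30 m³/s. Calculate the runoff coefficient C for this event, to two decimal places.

ΣQ_DR = 1348 m³/s; V = ΣQ_DR·Δt = 2.912 × 10^7 m³.
Runoff depth d = V / A = 14.93 mm.
C = d / P = 14.93 / 18.7 = 0.80.

C ≈ 0.80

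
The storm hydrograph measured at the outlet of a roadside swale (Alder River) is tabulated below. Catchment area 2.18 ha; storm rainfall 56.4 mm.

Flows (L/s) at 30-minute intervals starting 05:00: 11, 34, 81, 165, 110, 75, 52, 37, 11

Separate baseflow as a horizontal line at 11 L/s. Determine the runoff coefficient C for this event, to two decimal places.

ΣQ_DR = 477.0 L/s; V = ΣQ_DR·Δt = 8.586 × 10^5 L.
Runoff depth d = V / A = 39.39 mm.
C = d / P = 39.39 / 56.4 = 0.70.

C ≈ 0.70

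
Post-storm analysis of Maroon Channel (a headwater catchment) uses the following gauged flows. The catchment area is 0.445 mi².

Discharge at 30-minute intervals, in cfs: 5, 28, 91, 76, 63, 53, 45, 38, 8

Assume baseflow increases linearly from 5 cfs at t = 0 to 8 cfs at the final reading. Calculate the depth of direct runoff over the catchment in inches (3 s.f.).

Direct runoff: 0.00, 22.62, 85.25, 69.88, 56.50, 46.12, 37.75, 30.38, 0.00 cfs; ΣQ_DR = 348.5 cfs.
V = ΣQ_DR · Δt = 348.5 × 1800 s = 6.273 × 10^5 ft³.
Over A = 0.445 mi², depth = V / A = 0.607 in.

d ≈ 0.607 in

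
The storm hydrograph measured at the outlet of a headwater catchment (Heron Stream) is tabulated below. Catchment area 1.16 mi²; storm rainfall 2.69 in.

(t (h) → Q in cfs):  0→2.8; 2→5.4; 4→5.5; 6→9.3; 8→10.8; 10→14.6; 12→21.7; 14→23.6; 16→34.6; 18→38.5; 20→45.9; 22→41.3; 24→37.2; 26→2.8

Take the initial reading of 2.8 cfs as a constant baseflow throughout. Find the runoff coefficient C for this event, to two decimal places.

C ≈ 0.25

ΣQ_DR = 254.8 cfs; V = ΣQ_DR·Δt = 1.835 × 10^6 ft³.
Runoff depth d = V / A = 0.6807 in.
C = d / P = 0.6807 / 2.69 = 0.25.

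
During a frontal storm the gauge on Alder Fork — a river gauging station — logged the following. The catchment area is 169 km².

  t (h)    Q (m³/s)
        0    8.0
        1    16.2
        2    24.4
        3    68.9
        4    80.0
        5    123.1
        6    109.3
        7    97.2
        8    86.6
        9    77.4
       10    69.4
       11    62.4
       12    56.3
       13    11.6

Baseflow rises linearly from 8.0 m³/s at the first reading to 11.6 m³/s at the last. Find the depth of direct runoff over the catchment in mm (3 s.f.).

Direct runoff: 0.00, 7.92, 15.85, 60.07, 70.89, 113.72, 99.64, 87.26, 76.38, 66.91, 58.63, 51.35, 44.98, 0.00 m³/s; ΣQ_DR = 753.6 m³/s.
V = ΣQ_DR · Δt = 753.6 × 3600 s = 2.713 × 10^6 m³.
Over A = 169 km², depth = V / A = 16.1 mm.

d ≈ 16.1 mm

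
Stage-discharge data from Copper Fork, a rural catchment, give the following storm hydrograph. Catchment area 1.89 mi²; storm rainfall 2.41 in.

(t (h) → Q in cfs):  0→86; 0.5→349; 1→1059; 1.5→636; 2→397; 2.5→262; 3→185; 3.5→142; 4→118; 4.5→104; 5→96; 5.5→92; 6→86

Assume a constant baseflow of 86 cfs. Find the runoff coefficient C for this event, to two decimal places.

ΣQ_DR = 2494 cfs; V = ΣQ_DR·Δt = 4.489 × 10^6 ft³.
Runoff depth d = V / A = 1.022 in.
C = d / P = 1.022 / 2.41 = 0.42.

C ≈ 0.42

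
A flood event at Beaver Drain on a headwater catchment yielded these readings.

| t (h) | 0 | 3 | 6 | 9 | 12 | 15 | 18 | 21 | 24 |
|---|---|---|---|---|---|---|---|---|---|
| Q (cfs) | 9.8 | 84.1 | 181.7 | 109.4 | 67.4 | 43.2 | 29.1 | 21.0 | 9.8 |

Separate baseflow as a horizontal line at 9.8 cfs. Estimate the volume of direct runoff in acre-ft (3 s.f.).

V ≈ 116 acre-ft

Direct-runoff ordinates (Q − Q_b): 0.0, 74.3, 171.9, 99.6, 57.6, 33.4, 19.3, 11.2, 0.0 cfs.
ΣQ_DR = 467.3 cfs.
With Δt = 3 h = 10800 s, V = ΣQ_DR · Δt = 467.3 × 10800 = 5.05 × 10^6 ft³ = 116 acre-ft.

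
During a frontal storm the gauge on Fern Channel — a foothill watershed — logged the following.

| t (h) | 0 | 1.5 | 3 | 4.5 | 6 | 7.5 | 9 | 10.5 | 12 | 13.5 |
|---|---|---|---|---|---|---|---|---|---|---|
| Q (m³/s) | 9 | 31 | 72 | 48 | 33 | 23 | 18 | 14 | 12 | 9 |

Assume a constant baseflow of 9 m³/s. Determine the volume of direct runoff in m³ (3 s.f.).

Direct-runoff ordinates (Q − Q_b): 0.0, 22.0, 63.0, 39.0, 24.0, 14.0, 9.0, 5.0, 3.0, 0.0 m³/s.
ΣQ_DR = 179.0 m³/s.
With Δt = 1.5 h = 5400 s, V = ΣQ_DR · Δt = 179.0 × 5400 = 9.67 × 10^5 m³.

V ≈ 9.67 × 10^5 m³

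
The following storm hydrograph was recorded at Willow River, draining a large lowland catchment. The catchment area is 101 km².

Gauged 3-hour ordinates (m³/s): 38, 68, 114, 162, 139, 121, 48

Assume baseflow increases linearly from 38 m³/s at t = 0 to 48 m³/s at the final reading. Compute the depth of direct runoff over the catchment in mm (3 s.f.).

Direct runoff: 0.00, 28.33, 72.67, 119.00, 94.33, 74.67, 0.00 m³/s; ΣQ_DR = 389.0 m³/s.
V = ΣQ_DR · Δt = 389.0 × 10800 s = 4.201 × 10^6 m³.
Over A = 101 km², depth = V / A = 41.6 mm.

d ≈ 41.6 mm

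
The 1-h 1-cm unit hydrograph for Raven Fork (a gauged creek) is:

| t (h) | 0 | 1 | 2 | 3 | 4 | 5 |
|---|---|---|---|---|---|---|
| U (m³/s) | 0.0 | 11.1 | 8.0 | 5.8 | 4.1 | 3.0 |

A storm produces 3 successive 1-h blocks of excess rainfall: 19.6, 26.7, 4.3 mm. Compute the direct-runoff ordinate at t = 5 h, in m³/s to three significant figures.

Q ≈ 19.3 m³/s

By discrete convolution, Q_j = Σ (P_i / 10 mm) · U_{j−i}.
At t = 5 h (j=5): Q = (19.6/10)·3.0 + (26.7/10)·4.1 + (4.3/10)·5.8 = 19.3 m³/s.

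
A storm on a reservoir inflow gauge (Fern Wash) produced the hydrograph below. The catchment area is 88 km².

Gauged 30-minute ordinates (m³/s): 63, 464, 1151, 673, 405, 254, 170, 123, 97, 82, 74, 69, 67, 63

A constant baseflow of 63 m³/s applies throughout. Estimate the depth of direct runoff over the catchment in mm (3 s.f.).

d ≈ 58.8 mm

Direct runoff: 0.0, 401.0, 1088.0, 610.0, 342.0, 191.0, 107.0, 60.0, 34.0, 19.0, 11.0, 6.0, 4.0, 0.0 m³/s; ΣQ_DR = 2873 m³/s.
V = ΣQ_DR · Δt = 2873 × 1800 s = 5.171 × 10^6 m³.
Over A = 88 km², depth = V / A = 58.8 mm.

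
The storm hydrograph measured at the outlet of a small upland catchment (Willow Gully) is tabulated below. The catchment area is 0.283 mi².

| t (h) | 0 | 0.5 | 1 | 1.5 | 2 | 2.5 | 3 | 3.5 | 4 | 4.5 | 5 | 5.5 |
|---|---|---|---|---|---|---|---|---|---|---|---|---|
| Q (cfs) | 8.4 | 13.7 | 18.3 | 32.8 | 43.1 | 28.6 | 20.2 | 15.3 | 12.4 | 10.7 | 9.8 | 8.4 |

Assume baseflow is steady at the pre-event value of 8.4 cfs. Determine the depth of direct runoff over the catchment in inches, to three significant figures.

d ≈ 0.331 in

Direct runoff: 0.0, 5.3, 9.9, 24.4, 34.7, 20.2, 11.8, 6.9, 4.0, 2.3, 1.4, 0.0 cfs; ΣQ_DR = 120.9 cfs.
V = ΣQ_DR · Δt = 120.9 × 1800 s = 2.176 × 10^5 ft³.
Over A = 0.283 mi², depth = V / A = 0.331 in.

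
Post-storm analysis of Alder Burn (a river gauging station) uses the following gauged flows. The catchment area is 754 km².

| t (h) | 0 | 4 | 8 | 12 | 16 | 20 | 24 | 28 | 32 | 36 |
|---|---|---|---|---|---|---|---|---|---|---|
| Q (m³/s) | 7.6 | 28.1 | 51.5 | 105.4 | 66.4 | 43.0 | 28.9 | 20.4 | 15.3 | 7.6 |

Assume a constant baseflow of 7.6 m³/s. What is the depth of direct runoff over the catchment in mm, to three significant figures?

d ≈ 5.70 mm

Direct runoff: 0.0, 20.5, 43.9, 97.8, 58.8, 35.4, 21.3, 12.8, 7.7, 0.0 m³/s; ΣQ_DR = 298.2 m³/s.
V = ΣQ_DR · Δt = 298.2 × 14400 s = 4.294 × 10^6 m³.
Over A = 754 km², depth = V / A = 5.70 mm.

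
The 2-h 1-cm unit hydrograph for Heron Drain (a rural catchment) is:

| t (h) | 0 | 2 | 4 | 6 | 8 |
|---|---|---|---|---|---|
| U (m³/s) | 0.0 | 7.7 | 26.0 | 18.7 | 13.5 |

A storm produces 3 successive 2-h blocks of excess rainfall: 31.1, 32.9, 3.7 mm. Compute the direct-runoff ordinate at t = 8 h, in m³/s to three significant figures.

By discrete convolution, Q_j = Σ (P_i / 10 mm) · U_{j−i}.
At t = 8 h (j=4): Q = (31.1/10)·13.5 + (32.9/10)·18.7 + (3.7/10)·26.0 = 113 m³/s.

Q ≈ 113 m³/s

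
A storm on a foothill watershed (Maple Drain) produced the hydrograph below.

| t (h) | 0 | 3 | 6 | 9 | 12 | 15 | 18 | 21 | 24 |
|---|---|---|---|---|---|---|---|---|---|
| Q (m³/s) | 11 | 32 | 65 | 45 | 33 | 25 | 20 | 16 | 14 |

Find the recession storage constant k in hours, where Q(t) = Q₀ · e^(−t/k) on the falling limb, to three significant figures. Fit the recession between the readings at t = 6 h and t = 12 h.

k ≈ 8.85 h

On the falling limb, Q drops from 65 to 33 m³/s between t = 6 h and t = 12 h (Δt = 6 h).
k = −Δt / ln(Q₂/Q₁) = −6 / ln(33/65) = 8.85 h.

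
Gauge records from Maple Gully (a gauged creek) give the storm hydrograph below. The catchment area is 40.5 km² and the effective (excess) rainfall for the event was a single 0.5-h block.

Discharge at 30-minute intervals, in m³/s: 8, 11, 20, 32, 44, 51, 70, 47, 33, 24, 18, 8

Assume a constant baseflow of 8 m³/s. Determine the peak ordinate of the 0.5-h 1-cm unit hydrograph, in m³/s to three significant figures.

U_p ≈ 51.7 m³/s

Direct runoff: 0.0, 3.0, 12.0, 24.0, 36.0, 43.0, 62.0, 39.0, 25.0, 16.0, 10.0, 0.0 m³/s; ΣQ_DR = 270.0 m³/s, peak = 62.0 m³/s.
Runoff depth d = ΣQ_DR·Δt / A = 270.0 × 1800 / (40.5 km²) = 12.00 mm.
The 1-cm UH is the DRH scaled by (10 mm)/d, so U_p = 62.0 × 10/12.00 = 51.7 m³/s.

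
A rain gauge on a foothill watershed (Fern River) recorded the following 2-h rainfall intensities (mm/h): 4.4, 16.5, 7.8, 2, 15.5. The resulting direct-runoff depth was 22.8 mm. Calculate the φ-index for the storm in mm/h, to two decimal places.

Only the 2 blocks with intensity above φ contribute runoff: 16.5, 15.5 mm/h.
Σ(I−φ)·Δt = d  ⇒  (16.5+15.5 − 2φ)·2 = 22.8
φ = (32.00 − 22.8/2) / 2 = 10.30 mm/h.

φ ≈ 10.30 mm/h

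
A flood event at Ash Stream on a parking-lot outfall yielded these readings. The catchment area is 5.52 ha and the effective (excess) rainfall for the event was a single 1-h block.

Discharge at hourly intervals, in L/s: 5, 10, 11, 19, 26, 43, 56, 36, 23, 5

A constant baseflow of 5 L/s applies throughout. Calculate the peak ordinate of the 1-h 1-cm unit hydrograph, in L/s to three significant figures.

Direct runoff: 0.0, 5.0, 6.0, 14.0, 21.0, 38.0, 51.0, 31.0, 18.0, 0.0 L/s; ΣQ_DR = 184.0 L/s, peak = 51.0 L/s.
Runoff depth d = ΣQ_DR·Δt / A = 184.0 × 3600 / (5.52 ha) = 12.00 mm.
The 1-cm UH is the DRH scaled by (10 mm)/d, so U_p = 51.0 × 10/12.00 = 42.5 L/s.

U_p ≈ 42.5 L/s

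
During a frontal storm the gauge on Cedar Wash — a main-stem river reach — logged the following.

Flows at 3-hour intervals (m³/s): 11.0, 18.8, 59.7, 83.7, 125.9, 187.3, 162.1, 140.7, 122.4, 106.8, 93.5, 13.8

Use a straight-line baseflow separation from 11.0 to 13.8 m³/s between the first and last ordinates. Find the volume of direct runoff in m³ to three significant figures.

Direct-runoff ordinates (Q − Q_b): 0.00, 7.55, 48.19, 71.94, 113.88, 175.03, 149.57, 127.92, 109.36, 93.51, 79.95, 0.00 m³/s.
ΣQ_DR = 976.9 m³/s.
With Δt = 3 h = 10800 s, V = ΣQ_DR · Δt = 976.9 × 10800 = 1.06 × 10^7 m³.

V ≈ 1.06 × 10^7 m³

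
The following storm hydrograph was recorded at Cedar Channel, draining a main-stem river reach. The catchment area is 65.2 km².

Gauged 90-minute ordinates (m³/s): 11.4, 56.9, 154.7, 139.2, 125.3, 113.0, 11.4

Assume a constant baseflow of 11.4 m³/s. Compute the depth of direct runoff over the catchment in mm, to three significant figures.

Direct runoff: 0.0, 45.5, 143.3, 127.8, 113.9, 101.6, 0.0 m³/s; ΣQ_DR = 532.1 m³/s.
V = ΣQ_DR · Δt = 532.1 × 5400 s = 2.873 × 10^6 m³.
Over A = 65.2 km², depth = V / A = 44.1 mm.

d ≈ 44.1 mm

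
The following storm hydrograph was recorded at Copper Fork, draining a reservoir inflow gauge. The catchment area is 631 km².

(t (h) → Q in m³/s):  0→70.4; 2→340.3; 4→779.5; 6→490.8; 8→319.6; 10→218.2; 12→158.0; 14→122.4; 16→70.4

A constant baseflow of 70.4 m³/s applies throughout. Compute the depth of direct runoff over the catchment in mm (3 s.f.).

Direct runoff: 0.0, 269.9, 709.1, 420.4, 249.2, 147.8, 87.6, 52.0, 0.0 m³/s; ΣQ_DR = 1936 m³/s.
V = ΣQ_DR · Δt = 1936 × 7200 s = 1.394 × 10^7 m³.
Over A = 631 km², depth = V / A = 22.1 mm.

d ≈ 22.1 mm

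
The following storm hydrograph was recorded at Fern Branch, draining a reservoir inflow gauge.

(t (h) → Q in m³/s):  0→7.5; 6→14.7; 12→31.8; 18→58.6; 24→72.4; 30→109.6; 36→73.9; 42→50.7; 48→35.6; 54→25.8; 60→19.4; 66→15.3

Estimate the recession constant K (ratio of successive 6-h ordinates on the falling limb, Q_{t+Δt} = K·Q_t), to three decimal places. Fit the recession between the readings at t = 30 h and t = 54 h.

Using the recession-limb readings at t = 30 h and t = 54 h: Q falls from 109.6 to 25.8 m³/s over 4 intervals.
K = (Q₂/Q₁)^(1/4) = (25.8/109.6)^(1/4) = 0.697.

K ≈ 0.697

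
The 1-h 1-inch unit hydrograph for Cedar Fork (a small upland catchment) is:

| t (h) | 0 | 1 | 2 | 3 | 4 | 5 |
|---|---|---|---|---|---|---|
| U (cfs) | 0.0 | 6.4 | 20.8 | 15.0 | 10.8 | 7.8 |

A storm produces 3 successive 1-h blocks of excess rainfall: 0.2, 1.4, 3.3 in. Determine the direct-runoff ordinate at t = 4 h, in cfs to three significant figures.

By discrete convolution, Q_j = Σ (P_i / 1 in) · U_{j−i}.
At t = 4 h (j=4): Q = (0.2/1)·10.8 + (1.4/1)·15.0 + (3.3/1)·20.8 = 91.8 cfs.

Q ≈ 91.8 cfs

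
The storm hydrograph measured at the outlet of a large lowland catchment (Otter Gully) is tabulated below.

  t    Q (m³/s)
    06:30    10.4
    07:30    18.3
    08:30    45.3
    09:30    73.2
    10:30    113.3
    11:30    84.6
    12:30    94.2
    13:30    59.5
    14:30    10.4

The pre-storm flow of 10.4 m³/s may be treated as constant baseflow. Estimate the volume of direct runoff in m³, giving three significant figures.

V ≈ 1.50 × 10^6 m³

Direct-runoff ordinates (Q − Q_b): 0.0, 7.9, 34.9, 62.8, 102.9, 74.2, 83.8, 49.1, 0.0 m³/s.
ΣQ_DR = 415.6 m³/s.
With Δt = 1 h = 3600 s, V = ΣQ_DR · Δt = 415.6 × 3600 = 1.50 × 10^6 m³.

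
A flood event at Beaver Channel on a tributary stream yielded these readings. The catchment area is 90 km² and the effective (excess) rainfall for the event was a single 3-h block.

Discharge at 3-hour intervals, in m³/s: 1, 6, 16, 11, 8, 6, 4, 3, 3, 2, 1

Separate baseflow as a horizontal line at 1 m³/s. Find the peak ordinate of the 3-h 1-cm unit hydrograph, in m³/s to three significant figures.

Direct runoff: 0.0, 5.0, 15.0, 10.0, 7.0, 5.0, 3.0, 2.0, 2.0, 1.0, 0.0 m³/s; ΣQ_DR = 50.00 m³/s, peak = 15.0 m³/s.
Runoff depth d = ΣQ_DR·Δt / A = 50.00 × 10800 / (90 km²) = 6.000 mm.
The 1-cm UH is the DRH scaled by (10 mm)/d, so U_p = 15.0 × 10/6.000 = 25.0 m³/s.

U_p ≈ 25.0 m³/s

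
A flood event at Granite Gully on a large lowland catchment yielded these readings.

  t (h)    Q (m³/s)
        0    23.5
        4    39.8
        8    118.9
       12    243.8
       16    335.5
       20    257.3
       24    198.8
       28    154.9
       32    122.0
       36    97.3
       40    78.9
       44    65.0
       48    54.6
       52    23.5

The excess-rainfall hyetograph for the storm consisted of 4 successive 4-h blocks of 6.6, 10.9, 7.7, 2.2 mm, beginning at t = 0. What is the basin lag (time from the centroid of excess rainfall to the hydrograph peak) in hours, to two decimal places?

t_L ≈ 9.20 h

Centroid of excess rainfall: t_c = Σ P_i·t̄_i / ΣP_i = 6.8029 h (block centres at 2, 6, 10, 14 h).
Hydrograph peak occurs at t = 16 h, so basin lag t_L = 16 − 6.8029 = 9.20 h.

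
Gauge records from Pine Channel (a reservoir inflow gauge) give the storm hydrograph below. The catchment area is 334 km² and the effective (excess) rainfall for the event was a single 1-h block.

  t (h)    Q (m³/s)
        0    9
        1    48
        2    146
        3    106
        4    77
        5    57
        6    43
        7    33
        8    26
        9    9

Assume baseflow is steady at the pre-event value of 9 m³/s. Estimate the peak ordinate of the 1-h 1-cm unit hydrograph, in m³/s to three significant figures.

U_p ≈ 274 m³/s

Direct runoff: 0.0, 39.0, 137.0, 97.0, 68.0, 48.0, 34.0, 24.0, 17.0, 0.0 m³/s; ΣQ_DR = 464.0 m³/s, peak = 137.0 m³/s.
Runoff depth d = ΣQ_DR·Δt / A = 464.0 × 3600 / (334 km²) = 5.001 mm.
The 1-cm UH is the DRH scaled by (10 mm)/d, so U_p = 137.0 × 10/5.001 = 274 m³/s.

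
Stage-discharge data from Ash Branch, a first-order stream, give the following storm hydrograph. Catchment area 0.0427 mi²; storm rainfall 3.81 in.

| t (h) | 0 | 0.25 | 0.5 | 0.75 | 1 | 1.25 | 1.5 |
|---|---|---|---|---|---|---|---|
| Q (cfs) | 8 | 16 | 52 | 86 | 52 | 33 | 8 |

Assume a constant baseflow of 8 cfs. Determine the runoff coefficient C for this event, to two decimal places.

C ≈ 0.47

ΣQ_DR = 199.0 cfs; V = ΣQ_DR·Δt = 1.791 × 10^5 ft³.
Runoff depth d = V / A = 1.805 in.
C = d / P = 1.805 / 3.81 = 0.47.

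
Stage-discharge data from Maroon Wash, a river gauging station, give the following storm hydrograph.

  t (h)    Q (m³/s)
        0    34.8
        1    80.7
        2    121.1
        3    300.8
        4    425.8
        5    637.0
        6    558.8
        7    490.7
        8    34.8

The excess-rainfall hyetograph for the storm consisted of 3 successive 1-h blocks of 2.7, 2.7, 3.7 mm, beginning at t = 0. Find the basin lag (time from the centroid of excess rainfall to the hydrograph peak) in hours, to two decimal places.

t_L ≈ 3.39 h

Centroid of excess rainfall: t_c = Σ P_i·t̄_i / ΣP_i = 1.6099 h (block centres at 0.5, 1.5, 2.5 h).
Hydrograph peak occurs at t = 5 h, so basin lag t_L = 5 − 1.6099 = 3.39 h.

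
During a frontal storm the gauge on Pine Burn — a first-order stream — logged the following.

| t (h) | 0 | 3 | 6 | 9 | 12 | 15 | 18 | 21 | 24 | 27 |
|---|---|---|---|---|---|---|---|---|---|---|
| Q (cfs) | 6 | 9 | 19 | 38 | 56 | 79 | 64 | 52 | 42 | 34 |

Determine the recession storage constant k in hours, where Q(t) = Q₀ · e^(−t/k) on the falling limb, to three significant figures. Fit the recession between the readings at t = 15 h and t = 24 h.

On the falling limb, Q drops from 79 to 42 cfs between t = 15 h and t = 24 h (Δt = 9 h).
k = −Δt / ln(Q₂/Q₁) = −9 / ln(42/79) = 14.2 h.

k ≈ 14.2 h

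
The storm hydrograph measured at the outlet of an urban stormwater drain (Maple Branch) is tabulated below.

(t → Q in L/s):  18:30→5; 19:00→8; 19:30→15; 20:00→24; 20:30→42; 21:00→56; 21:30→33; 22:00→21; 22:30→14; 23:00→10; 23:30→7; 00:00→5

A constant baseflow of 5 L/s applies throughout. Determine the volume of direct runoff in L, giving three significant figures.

Direct-runoff ordinates (Q − Q_b): 0.0, 3.0, 10.0, 19.0, 37.0, 51.0, 28.0, 16.0, 9.0, 5.0, 2.0, 0.0 L/s.
ΣQ_DR = 180.0 L/s.
With Δt = 0.5 h = 1800 s, V = ΣQ_DR · Δt = 180.0 × 1800 = 3.24 × 10^5 L.

V ≈ 3.24 × 10^5 L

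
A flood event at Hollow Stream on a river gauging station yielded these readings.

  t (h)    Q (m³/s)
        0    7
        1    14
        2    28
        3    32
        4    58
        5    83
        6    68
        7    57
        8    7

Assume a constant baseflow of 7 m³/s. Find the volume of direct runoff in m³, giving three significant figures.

Direct-runoff ordinates (Q − Q_b): 0.0, 7.0, 21.0, 25.0, 51.0, 76.0, 61.0, 50.0, 0.0 m³/s.
ΣQ_DR = 291.0 m³/s.
With Δt = 1 h = 3600 s, V = ΣQ_DR · Δt = 291.0 × 3600 = 1.05 × 10^6 m³.

V ≈ 1.05 × 10^6 m³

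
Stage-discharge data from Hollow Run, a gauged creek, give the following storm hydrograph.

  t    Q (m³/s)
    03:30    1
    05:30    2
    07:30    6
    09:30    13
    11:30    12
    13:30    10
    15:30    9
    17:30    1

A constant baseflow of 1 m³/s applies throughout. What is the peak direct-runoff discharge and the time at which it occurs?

Q_p = 12.0 m³/s at t = 09:30

Subtracting baseflow gives direct-runoff ordinates: 0.0, 1.0, 5.0, 12.0, 11.0, 9.0, 8.0, 0.0 m³/s.
The maximum is 12.0 m³/s, occurring at the reading for t = 09:30.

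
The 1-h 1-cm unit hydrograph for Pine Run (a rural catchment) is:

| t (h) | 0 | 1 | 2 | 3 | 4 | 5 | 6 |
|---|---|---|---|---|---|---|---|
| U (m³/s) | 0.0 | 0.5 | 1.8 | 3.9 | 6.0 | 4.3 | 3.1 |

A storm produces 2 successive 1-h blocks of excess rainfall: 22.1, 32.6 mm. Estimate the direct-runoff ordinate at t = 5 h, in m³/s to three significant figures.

By discrete convolution, Q_j = Σ (P_i / 10 mm) · U_{j−i}.
At t = 5 h (j=5): Q = (22.1/10)·4.3 + (32.6/10)·6.0 = 29.1 m³/s.

Q ≈ 29.1 m³/s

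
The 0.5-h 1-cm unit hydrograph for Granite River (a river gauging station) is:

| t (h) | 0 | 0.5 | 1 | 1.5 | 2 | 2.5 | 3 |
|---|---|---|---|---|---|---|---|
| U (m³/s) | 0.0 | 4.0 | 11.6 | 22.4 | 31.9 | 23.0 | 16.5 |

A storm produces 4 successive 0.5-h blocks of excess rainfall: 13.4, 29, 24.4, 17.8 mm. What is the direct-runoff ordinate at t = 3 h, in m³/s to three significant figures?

Q ≈ 207 m³/s

By discrete convolution, Q_j = Σ (P_i / 10 mm) · U_{j−i}.
At t = 3 h (j=6): Q = (13.4/10)·16.5 + (29/10)·23.0 + (24.4/10)·31.9 + (17.8/10)·22.4 = 207 m³/s.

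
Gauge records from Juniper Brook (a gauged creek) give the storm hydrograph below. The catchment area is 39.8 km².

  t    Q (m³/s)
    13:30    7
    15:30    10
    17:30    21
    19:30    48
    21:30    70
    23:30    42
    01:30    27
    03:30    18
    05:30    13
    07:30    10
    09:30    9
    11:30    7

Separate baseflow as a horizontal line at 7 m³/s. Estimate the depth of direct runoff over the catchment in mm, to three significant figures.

Direct runoff: 0.0, 3.0, 14.0, 41.0, 63.0, 35.0, 20.0, 11.0, 6.0, 3.0, 2.0, 0.0 m³/s; ΣQ_DR = 198.0 m³/s.
V = ΣQ_DR · Δt = 198.0 × 7200 s = 1.426 × 10^6 m³.
Over A = 39.8 km², depth = V / A = 35.8 mm.

d ≈ 35.8 mm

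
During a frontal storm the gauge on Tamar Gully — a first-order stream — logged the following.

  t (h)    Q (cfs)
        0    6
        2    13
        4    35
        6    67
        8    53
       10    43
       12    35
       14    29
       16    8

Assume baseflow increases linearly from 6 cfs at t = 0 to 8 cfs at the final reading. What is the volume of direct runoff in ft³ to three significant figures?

V ≈ 1.63 × 10^6 ft³

Direct-runoff ordinates (Q − Q_b): 0.00, 6.75, 28.50, 60.25, 46.00, 35.75, 27.50, 21.25, 0.00 cfs.
ΣQ_DR = 226.0 cfs.
With Δt = 2 h = 7200 s, V = ΣQ_DR · Δt = 226.0 × 7200 = 1.63 × 10^6 ft³.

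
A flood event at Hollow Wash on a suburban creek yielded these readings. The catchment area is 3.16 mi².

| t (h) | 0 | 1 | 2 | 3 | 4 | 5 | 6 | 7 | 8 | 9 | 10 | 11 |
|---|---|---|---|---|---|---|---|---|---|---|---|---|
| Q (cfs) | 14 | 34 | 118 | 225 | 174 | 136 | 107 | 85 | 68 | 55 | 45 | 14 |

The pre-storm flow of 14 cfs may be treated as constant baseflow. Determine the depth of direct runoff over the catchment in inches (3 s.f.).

d ≈ 0.445 in

Direct runoff: 0.0, 20.0, 104.0, 211.0, 160.0, 122.0, 93.0, 71.0, 54.0, 41.0, 31.0, 0.0 cfs; ΣQ_DR = 907.0 cfs.
V = ΣQ_DR · Δt = 907.0 × 3600 s = 3.265 × 10^6 ft³.
Over A = 3.16 mi², depth = V / A = 0.445 in.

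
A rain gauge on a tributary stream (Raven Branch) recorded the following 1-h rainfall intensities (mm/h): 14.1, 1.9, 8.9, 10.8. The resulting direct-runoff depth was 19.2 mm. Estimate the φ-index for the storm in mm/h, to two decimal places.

Only the 3 blocks with intensity above φ contribute runoff: 14.1, 8.9, 10.8 mm/h.
Σ(I−φ)·Δt = d  ⇒  (14.1+8.9+10.8 − 3φ)·1 = 19.2
φ = (33.80 − 19.2/1) / 3 = 4.87 mm/h.

φ ≈ 4.87 mm/h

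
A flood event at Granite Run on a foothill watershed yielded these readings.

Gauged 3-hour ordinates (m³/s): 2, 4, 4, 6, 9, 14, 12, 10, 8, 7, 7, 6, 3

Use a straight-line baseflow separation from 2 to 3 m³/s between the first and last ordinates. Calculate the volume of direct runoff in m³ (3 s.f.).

Direct-runoff ordinates (Q − Q_b): 0.00, 1.92, 1.83, 3.75, 6.67, 11.58, 9.50, 7.42, 5.33, 4.25, 4.17, 3.08, 0.00 m³/s.
ΣQ_DR = 59.50 m³/s.
With Δt = 3 h = 10800 s, V = ΣQ_DR · Δt = 59.50 × 10800 = 6.43 × 10^5 m³.

V ≈ 6.43 × 10^5 m³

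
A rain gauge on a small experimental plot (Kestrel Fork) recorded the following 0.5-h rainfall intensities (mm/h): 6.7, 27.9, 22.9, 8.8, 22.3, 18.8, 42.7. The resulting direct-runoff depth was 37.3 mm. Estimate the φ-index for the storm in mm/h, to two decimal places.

φ ≈ 12.00 mm/h

Only the 5 blocks with intensity above φ contribute runoff: 27.9, 22.9, 22.3, 18.8, 42.7 mm/h.
Σ(I−φ)·Δt = d  ⇒  (27.9+22.9+22.3+18.8+42.7 − 5φ)·0.5 = 37.3
φ = (134.6 − 37.3/0.5) / 5 = 12.00 mm/h.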